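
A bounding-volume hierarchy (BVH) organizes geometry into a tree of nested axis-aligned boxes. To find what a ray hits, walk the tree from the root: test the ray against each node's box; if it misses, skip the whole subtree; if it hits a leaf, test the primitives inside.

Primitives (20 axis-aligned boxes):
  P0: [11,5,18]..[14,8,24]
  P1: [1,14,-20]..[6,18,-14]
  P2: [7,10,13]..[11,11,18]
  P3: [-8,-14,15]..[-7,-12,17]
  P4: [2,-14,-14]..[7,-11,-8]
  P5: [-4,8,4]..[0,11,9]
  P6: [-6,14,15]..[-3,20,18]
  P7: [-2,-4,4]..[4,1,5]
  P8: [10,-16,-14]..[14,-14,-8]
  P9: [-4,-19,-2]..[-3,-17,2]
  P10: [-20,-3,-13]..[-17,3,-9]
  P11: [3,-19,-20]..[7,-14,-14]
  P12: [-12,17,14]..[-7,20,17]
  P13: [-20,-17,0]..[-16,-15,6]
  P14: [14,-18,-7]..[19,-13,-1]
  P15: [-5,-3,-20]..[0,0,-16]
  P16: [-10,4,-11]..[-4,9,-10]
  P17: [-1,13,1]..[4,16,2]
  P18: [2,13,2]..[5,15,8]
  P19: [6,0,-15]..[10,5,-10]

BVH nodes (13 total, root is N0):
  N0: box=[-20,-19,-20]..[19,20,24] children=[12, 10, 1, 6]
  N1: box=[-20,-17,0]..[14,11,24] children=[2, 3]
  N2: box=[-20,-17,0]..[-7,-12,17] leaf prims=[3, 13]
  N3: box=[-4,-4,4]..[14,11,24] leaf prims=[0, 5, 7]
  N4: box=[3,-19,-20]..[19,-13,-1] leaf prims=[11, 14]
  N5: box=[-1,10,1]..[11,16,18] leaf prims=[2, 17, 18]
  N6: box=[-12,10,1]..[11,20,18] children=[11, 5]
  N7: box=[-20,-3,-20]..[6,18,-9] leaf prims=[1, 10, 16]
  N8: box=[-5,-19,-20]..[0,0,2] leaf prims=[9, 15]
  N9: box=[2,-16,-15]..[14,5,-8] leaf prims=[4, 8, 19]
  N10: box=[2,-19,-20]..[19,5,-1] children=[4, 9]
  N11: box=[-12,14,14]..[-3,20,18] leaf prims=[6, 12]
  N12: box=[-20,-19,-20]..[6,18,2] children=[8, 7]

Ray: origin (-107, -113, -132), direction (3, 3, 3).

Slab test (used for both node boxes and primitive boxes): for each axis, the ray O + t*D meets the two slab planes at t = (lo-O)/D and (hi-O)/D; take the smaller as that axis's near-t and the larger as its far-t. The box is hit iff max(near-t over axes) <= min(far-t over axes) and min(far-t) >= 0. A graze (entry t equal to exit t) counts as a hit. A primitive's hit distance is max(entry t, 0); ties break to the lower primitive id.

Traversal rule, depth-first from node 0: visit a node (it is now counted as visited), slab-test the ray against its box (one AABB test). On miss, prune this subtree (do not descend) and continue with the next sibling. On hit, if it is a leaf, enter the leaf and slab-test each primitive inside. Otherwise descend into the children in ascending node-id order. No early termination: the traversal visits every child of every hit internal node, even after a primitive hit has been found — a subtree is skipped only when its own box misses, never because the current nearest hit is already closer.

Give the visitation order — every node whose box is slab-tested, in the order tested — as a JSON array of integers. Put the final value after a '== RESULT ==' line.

Trace the traversal:
N0 x:[29,42] y:[94/3,133/3] z:[112/3,52] -> hit [112/3,42], descend [1, 6, 10, 12]
  N1 x:[29,121/3] y:[32,124/3] z:[44,52] -> miss, prune
  N6 x:[95/3,118/3] y:[41,133/3] z:[133/3,50] -> miss, prune
  N10 x:[109/3,42] y:[94/3,118/3] z:[112/3,131/3] -> hit [112/3,118/3], descend [4, 9]
    N4 x:[110/3,42] y:[94/3,100/3] z:[112/3,131/3] -> miss, prune
    N9 x:[109/3,121/3] y:[97/3,118/3] z:[39,124/3] -> hit [39,118/3] leaf, test {P4(miss), P8(miss), P19@t=39}
  N12 x:[29,113/3] y:[94/3,131/3] z:[112/3,134/3] -> hit [112/3,113/3], descend [7, 8]
    N7 x:[29,113/3] y:[110/3,131/3] z:[112/3,41] -> hit [112/3,113/3] leaf, test {P1(miss), P10(miss), P16(miss)}
    N8 x:[34,107/3] y:[94/3,113/3] z:[112/3,134/3] -> miss, prune

order=[0, 1, 6, 10, 4, 9, 12, 7, 8]  |boxes|=9  |leaves|=2  hit=P19

== RESULT ==
[0, 1, 6, 10, 4, 9, 12, 7, 8]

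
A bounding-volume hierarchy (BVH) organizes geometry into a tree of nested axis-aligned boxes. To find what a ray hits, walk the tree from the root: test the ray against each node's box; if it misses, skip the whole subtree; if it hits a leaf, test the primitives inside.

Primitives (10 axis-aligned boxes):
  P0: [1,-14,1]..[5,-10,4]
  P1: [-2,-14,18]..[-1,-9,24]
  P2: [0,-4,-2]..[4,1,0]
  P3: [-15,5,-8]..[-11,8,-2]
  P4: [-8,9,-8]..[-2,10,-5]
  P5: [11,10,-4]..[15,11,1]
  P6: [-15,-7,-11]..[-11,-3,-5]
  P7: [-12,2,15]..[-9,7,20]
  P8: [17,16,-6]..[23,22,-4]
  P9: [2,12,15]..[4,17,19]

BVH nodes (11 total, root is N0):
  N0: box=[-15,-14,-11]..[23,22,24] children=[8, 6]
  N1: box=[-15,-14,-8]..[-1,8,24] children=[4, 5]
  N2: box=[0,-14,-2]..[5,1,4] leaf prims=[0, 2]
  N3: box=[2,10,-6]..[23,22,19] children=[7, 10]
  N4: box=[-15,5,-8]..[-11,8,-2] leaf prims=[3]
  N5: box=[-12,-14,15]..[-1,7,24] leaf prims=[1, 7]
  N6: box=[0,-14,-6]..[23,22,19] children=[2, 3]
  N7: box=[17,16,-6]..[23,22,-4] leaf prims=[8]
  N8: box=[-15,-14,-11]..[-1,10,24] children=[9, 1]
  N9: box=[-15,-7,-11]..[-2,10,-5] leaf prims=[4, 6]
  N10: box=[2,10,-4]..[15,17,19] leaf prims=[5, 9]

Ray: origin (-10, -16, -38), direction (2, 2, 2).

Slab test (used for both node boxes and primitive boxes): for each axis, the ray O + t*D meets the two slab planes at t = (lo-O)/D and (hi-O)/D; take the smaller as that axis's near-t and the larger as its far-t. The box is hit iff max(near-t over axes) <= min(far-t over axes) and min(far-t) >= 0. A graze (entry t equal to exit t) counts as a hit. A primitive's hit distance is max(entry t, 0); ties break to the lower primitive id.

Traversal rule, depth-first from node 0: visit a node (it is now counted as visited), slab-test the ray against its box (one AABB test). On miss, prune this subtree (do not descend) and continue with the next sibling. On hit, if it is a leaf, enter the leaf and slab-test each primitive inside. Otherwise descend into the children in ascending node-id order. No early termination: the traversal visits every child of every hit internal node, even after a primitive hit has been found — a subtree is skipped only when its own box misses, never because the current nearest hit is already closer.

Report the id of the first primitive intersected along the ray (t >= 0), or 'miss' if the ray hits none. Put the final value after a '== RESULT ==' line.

Traverse from the root:
N0 x:[-5/2,33/2] y:[1,19] z:[27/2,31] -> hit [27/2,33/2], descend [6, 8]
  N6 x:[5,33/2] y:[1,19] z:[16,57/2] -> hit [16,33/2], descend [2, 3]
    N2 x:[5,15/2] y:[1,17/2] z:[18,21] -> miss, prune
    N3 x:[6,33/2] y:[13,19] z:[16,57/2] -> hit [16,33/2], descend [7, 10]
      N7 x:[27/2,33/2] y:[16,19] z:[16,17] -> hit [16,33/2] leaf, test {P8@t=16}
      N10 x:[6,25/2] y:[13,33/2] z:[17,57/2] -> miss, prune
  N8 x:[-5/2,9/2] y:[1,13] z:[27/2,31] -> miss, prune

order=[0, 6, 2, 3, 7, 10, 8]  |boxes|=7  |leaves|=1  hit=P8

== RESULT ==
8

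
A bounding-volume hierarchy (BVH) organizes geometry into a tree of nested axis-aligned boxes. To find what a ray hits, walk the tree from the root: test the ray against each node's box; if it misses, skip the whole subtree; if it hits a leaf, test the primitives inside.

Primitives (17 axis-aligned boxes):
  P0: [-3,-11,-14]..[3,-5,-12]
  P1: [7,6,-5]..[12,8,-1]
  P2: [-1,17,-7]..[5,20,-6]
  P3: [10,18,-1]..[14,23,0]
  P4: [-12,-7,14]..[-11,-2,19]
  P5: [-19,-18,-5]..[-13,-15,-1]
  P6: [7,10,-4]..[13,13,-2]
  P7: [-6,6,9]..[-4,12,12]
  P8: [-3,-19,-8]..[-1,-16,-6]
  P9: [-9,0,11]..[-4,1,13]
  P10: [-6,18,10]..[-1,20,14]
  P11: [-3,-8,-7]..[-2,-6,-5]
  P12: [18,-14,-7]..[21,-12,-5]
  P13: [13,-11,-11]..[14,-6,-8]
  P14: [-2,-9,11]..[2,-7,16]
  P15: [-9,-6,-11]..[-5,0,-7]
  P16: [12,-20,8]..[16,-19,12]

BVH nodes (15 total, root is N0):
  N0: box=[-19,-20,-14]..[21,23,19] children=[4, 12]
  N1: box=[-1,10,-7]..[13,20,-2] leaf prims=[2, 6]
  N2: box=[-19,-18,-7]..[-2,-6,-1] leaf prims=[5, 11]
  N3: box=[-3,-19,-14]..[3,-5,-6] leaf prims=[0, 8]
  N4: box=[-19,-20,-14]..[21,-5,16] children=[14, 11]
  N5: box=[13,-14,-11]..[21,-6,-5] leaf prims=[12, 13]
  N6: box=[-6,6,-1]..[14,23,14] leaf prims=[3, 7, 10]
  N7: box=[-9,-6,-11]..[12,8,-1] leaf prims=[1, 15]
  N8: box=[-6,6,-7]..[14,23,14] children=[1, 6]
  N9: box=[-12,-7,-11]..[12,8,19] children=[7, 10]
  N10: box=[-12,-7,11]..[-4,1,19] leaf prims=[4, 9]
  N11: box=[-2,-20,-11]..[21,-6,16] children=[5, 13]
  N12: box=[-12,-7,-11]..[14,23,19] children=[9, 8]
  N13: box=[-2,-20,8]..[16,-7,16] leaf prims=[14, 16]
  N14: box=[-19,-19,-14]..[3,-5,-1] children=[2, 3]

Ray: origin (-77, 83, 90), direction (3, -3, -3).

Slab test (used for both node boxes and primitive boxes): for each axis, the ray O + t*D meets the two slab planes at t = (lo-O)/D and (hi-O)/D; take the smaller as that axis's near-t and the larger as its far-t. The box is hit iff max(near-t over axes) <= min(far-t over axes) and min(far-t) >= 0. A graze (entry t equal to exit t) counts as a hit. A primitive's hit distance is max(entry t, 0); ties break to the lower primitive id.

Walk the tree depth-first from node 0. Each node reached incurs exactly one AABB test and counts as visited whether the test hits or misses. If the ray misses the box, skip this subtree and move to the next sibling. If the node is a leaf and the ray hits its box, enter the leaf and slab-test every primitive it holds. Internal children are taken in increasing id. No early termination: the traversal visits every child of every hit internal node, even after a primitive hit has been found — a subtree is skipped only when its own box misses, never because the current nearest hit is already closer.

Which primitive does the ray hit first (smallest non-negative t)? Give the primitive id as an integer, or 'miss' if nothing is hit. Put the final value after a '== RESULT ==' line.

Trace the traversal:
N0 x:[58/3,98/3] y:[20,103/3] z:[71/3,104/3] -> hit [71/3,98/3], descend [4, 12]
  N4 x:[58/3,98/3] y:[88/3,103/3] z:[74/3,104/3] -> hit [88/3,98/3], descend [11, 14]
    N11 x:[25,98/3] y:[89/3,103/3] z:[74/3,101/3] -> hit [89/3,98/3], descend [5, 13]
      N5 x:[30,98/3] y:[89/3,97/3] z:[95/3,101/3] -> hit [95/3,97/3] leaf, test {P12@t=95/3, P13(miss)}
      N13 x:[25,31] y:[30,103/3] z:[74/3,82/3] -> miss, prune
    N14 x:[58/3,80/3] y:[88/3,34] z:[91/3,104/3] -> miss, prune
  N12 x:[65/3,91/3] y:[20,30] z:[71/3,101/3] -> hit [71/3,30], descend [8, 9]
    N8 x:[71/3,91/3] y:[20,77/3] z:[76/3,97/3] -> hit [76/3,77/3], descend [1, 6]
      N1 x:[76/3,30] y:[21,73/3] z:[92/3,97/3] -> miss, prune
      N6 x:[71/3,91/3] y:[20,77/3] z:[76/3,91/3] -> hit [76/3,77/3] leaf, test {P3(miss), P7(miss), P10(miss)}
    N9 x:[65/3,89/3] y:[25,30] z:[71/3,101/3] -> hit [25,89/3], descend [7, 10]
      N7 x:[68/3,89/3] y:[25,89/3] z:[91/3,101/3] -> miss, prune
      N10 x:[65/3,73/3] y:[82/3,30] z:[71/3,79/3] -> miss, prune

order=[0, 4, 11, 5, 13, 14, 12, 8, 1, 6, 9, 7, 10]  |boxes|=13  |leaves|=2  hit=P12

== RESULT ==
12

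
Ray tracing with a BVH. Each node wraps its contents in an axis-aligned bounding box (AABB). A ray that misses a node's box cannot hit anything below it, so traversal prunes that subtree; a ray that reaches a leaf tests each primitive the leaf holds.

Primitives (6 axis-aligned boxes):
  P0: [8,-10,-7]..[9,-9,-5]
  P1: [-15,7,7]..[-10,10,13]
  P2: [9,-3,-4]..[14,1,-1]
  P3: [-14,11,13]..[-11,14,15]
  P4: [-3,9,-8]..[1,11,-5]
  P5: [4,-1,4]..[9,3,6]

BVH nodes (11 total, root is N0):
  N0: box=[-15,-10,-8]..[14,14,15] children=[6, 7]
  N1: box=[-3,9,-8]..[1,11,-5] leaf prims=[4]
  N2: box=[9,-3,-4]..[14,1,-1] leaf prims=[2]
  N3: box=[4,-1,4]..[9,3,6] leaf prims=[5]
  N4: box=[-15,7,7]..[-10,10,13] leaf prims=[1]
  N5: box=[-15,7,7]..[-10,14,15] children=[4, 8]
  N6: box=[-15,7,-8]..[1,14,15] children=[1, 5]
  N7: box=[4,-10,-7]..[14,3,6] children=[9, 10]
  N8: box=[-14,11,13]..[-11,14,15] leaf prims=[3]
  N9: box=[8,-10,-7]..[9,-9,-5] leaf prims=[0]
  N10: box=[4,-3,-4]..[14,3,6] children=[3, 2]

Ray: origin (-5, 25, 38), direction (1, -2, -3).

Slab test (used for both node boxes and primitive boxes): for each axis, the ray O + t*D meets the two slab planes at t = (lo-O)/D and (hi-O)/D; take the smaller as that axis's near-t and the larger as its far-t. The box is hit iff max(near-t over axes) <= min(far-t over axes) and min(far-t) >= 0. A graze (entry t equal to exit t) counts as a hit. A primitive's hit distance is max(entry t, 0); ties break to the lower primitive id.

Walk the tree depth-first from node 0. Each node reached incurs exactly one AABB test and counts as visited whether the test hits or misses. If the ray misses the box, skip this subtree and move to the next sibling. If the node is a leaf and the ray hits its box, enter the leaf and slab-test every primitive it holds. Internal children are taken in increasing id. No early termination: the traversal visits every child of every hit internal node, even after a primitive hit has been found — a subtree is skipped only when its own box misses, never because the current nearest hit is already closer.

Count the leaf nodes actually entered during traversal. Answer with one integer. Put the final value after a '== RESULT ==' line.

Trace the traversal:
N0 x:[-10,19] y:[11/2,35/2] z:[23/3,46/3] -> hit [23/3,46/3], descend [6, 7]
  N6 x:[-10,6] y:[11/2,9] z:[23/3,46/3] -> miss, prune
  N7 x:[9,19] y:[11,35/2] z:[32/3,15] -> hit [11,15], descend [9, 10]
    N9 x:[13,14] y:[17,35/2] z:[43/3,15] -> miss, prune
    N10 x:[9,19] y:[11,14] z:[32/3,14] -> hit [11,14], descend [2, 3]
      N2 x:[14,19] y:[12,14] z:[13,14] -> hit [14,14] leaf, test {P2@t=14}
      N3 x:[9,14] y:[11,13] z:[32/3,34/3] -> hit [11,34/3] leaf, test {P5@t=11}

Summary -> nodes [0, 6, 7, 9, 10, 2, 3]; box-tests=7; leaf-entries=2; first=P5

== RESULT ==
2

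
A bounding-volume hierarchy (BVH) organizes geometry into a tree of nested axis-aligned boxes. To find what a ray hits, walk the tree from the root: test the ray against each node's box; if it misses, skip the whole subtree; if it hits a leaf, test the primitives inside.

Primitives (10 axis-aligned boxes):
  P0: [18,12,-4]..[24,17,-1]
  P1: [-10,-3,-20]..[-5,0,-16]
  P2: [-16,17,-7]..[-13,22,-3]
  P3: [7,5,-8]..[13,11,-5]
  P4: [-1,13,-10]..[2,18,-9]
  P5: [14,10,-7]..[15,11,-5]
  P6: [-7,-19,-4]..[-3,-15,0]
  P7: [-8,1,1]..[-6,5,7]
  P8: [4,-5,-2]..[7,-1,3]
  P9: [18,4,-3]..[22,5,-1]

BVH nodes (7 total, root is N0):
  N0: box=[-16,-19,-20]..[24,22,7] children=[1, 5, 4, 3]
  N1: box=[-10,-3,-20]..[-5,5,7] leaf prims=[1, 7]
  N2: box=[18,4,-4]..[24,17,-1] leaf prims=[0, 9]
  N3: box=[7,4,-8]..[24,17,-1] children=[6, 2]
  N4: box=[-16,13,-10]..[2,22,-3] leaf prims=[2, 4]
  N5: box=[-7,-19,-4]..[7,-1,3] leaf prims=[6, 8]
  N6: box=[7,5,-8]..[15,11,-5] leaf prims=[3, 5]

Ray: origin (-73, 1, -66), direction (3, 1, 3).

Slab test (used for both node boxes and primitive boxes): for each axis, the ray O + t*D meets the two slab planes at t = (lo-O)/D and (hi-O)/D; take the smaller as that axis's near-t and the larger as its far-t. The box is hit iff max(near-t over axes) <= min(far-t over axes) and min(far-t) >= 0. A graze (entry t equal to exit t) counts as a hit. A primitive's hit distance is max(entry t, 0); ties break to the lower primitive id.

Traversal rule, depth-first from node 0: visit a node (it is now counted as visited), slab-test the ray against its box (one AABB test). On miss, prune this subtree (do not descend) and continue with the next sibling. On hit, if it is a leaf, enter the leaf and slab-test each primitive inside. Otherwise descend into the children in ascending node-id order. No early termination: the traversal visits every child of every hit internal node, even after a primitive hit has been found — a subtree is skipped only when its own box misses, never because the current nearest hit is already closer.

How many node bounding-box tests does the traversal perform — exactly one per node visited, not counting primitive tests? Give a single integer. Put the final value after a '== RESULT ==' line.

Walk:
N0 x:[19,97/3] y:[-20,21] z:[46/3,73/3] -> hit [19,21], descend [1, 3, 4, 5]
  N1 x:[21,68/3] y:[-4,4] z:[46/3,73/3] -> miss, prune
  N3 x:[80/3,97/3] y:[3,16] z:[58/3,65/3] -> miss, prune
  N4 x:[19,25] y:[12,21] z:[56/3,21] -> hit [19,21] leaf, test {P2@t=59/3, P4(miss)}
  N5 x:[22,80/3] y:[-20,-2] z:[62/3,23] -> miss, prune

Summary -> nodes [0, 1, 3, 4, 5]; box-tests=5; leaf-entries=1; first=P2

== RESULT ==
5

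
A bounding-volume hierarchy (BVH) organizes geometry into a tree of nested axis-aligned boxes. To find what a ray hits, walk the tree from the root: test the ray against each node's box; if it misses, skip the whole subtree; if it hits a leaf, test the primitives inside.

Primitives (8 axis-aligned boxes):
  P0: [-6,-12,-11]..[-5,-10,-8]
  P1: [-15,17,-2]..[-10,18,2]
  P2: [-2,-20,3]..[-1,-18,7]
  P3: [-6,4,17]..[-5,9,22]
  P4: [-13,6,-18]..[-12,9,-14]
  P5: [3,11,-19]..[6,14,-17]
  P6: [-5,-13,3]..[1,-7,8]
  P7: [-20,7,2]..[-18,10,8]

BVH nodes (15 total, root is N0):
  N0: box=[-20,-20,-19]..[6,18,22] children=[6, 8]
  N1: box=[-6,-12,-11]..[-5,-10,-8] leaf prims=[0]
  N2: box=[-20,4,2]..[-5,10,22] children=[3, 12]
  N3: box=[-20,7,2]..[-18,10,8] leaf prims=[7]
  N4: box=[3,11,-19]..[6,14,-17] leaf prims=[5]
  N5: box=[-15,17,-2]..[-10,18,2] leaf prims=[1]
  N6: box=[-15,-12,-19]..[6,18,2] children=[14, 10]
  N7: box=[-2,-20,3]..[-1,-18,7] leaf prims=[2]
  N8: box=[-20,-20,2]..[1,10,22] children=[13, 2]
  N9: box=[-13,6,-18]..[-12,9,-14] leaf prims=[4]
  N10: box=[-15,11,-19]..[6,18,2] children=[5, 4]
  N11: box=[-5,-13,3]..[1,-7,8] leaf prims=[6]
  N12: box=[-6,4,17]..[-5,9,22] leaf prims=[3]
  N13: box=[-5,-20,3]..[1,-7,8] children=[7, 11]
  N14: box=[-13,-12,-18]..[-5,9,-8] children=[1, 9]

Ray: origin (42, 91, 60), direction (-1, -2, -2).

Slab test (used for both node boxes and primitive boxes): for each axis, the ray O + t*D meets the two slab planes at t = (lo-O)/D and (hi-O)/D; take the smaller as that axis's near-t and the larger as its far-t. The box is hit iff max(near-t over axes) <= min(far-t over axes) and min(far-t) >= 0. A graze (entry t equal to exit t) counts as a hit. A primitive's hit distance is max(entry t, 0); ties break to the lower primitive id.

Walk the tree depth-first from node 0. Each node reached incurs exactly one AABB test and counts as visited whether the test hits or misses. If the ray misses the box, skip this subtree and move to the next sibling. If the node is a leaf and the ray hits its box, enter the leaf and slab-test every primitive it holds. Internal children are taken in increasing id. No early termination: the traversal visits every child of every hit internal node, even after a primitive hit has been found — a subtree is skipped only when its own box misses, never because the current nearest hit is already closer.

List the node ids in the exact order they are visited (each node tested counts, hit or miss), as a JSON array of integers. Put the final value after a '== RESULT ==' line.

Walk:
N0 x:[36,62] y:[73/2,111/2] z:[19,79/2] -> hit [73/2,79/2], descend [6, 8]
  N6 x:[36,57] y:[73/2,103/2] z:[29,79/2] -> hit [73/2,79/2], descend [10, 14]
    N10 x:[36,57] y:[73/2,40] z:[29,79/2] -> hit [73/2,79/2], descend [4, 5]
      N4 x:[36,39] y:[77/2,40] z:[77/2,79/2] -> hit [77/2,39] leaf, test {P5@t=77/2}
      N5 x:[52,57] y:[73/2,37] z:[29,31] -> miss, prune
    N14 x:[47,55] y:[41,103/2] z:[34,39] -> miss, prune
  N8 x:[41,62] y:[81/2,111/2] z:[19,29] -> miss, prune

7 AABB tests over nodes [0, 6, 10, 4, 5, 14, 8]; 1 leaf entered; closest P5.

== RESULT ==
[0, 6, 10, 4, 5, 14, 8]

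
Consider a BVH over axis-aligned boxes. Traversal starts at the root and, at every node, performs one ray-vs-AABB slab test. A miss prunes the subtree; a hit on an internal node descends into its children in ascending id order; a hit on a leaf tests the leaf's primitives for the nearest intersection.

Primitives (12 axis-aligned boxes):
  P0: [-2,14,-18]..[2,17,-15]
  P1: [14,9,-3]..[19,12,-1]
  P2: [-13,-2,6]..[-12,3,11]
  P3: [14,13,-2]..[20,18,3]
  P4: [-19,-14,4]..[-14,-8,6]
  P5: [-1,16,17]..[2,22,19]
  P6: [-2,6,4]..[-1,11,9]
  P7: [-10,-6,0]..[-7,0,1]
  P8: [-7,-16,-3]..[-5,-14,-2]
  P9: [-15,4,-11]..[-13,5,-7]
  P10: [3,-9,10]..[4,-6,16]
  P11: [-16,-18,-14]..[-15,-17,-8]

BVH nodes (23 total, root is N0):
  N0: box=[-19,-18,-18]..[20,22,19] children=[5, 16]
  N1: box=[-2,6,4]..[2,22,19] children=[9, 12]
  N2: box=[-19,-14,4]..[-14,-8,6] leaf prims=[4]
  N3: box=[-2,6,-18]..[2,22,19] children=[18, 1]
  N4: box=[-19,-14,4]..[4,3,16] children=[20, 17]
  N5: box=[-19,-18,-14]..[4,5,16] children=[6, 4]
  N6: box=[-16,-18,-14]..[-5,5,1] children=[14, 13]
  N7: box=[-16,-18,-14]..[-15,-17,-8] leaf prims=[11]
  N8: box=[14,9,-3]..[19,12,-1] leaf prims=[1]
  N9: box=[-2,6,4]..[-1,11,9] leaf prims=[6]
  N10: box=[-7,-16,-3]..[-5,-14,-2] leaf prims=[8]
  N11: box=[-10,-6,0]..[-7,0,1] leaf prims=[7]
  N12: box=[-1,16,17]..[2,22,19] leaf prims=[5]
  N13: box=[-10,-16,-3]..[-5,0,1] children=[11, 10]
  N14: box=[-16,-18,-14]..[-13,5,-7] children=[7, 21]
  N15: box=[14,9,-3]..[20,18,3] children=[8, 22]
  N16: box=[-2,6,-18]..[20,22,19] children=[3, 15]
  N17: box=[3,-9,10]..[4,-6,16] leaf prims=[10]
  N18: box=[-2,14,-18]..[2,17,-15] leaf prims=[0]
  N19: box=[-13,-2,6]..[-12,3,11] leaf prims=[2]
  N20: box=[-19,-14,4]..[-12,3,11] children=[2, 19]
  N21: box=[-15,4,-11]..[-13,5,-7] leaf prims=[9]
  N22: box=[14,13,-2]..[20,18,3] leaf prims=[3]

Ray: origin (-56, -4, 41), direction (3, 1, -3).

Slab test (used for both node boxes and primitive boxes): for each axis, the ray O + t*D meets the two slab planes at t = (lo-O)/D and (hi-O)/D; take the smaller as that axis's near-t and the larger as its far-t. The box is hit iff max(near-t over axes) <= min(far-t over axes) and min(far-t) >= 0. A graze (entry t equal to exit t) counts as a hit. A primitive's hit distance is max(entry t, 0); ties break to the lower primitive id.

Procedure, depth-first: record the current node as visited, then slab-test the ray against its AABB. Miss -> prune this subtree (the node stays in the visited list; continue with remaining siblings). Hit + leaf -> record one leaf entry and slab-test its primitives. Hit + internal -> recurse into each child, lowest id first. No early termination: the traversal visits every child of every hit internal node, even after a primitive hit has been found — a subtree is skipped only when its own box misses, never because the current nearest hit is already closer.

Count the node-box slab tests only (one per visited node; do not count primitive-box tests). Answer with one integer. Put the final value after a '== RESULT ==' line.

Trace the traversal:
N0 x:[37/3,76/3] y:[-14,26] z:[22/3,59/3] -> hit [37/3,59/3], descend [5, 16]
  N5 x:[37/3,20] y:[-14,9] z:[25/3,55/3] -> miss, prune
  N16 x:[18,76/3] y:[10,26] z:[22/3,59/3] -> hit [18,59/3], descend [3, 15]
    N3 x:[18,58/3] y:[10,26] z:[22/3,59/3] -> hit [18,58/3], descend [1, 18]
      N1 x:[18,58/3] y:[10,26] z:[22/3,37/3] -> miss, prune
      N18 x:[18,58/3] y:[18,21] z:[56/3,59/3] -> hit [56/3,58/3] leaf, test {P0@t=56/3}
    N15 x:[70/3,76/3] y:[13,22] z:[38/3,44/3] -> miss, prune

7 AABB tests over nodes [0, 5, 16, 3, 1, 18, 15]; 1 leaf entered; closest P0.

== RESULT ==
7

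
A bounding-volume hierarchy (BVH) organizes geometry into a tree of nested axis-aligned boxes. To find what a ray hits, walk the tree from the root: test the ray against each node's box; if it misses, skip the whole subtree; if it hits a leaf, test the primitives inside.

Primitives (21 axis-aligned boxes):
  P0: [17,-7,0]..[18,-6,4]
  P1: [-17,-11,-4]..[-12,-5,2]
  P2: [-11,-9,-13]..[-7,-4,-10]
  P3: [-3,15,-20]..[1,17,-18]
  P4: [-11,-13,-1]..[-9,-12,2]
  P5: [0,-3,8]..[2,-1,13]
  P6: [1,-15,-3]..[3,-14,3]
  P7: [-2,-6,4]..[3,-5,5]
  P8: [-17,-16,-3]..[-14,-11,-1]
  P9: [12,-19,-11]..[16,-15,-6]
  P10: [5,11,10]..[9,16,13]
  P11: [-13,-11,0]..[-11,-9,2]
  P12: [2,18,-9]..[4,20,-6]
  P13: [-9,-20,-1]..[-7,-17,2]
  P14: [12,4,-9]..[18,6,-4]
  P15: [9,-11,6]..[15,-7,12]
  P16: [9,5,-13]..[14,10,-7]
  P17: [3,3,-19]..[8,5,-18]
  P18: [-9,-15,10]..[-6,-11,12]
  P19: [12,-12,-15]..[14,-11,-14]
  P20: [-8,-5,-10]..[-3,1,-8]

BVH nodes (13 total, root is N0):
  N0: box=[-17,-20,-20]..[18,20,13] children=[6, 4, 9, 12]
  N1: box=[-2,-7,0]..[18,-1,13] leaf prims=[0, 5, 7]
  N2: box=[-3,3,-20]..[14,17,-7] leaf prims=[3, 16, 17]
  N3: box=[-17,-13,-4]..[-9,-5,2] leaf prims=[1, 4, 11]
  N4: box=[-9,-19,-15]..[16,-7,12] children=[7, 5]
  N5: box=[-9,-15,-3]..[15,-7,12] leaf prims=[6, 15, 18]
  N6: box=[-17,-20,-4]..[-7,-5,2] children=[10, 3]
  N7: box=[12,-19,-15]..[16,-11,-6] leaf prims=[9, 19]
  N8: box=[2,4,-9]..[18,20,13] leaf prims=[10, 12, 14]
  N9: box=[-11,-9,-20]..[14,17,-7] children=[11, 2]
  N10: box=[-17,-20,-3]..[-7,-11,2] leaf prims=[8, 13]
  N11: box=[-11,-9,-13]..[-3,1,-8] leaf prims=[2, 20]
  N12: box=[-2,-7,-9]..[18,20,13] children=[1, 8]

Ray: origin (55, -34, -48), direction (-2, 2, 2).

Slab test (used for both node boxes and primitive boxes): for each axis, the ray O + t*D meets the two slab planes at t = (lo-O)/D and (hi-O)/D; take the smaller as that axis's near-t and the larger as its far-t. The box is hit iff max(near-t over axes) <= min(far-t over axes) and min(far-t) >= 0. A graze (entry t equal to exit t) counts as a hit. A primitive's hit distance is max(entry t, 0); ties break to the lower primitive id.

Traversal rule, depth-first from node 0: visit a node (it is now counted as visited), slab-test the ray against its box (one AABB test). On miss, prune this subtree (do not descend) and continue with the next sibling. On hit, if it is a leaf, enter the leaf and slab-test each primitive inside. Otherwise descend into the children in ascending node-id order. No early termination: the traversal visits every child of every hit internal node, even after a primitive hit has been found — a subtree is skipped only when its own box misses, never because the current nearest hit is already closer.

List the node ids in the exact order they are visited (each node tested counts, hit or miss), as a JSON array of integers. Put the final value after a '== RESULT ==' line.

Traverse from the root:
N0 x:[37/2,36] y:[7,27] z:[14,61/2] -> hit [37/2,27], descend [4, 6, 9, 12]
  N4 x:[39/2,32] y:[15/2,27/2] z:[33/2,30] -> miss, prune
  N6 x:[31,36] y:[7,29/2] z:[22,25] -> miss, prune
  N9 x:[41/2,33] y:[25/2,51/2] z:[14,41/2] -> hit [41/2,41/2], descend [2, 11]
    N2 x:[41/2,29] y:[37/2,51/2] z:[14,41/2] -> hit [41/2,41/2] leaf, test {P3(miss), P16@t=41/2, P17(miss)}
    N11 x:[29,33] y:[25/2,35/2] z:[35/2,20] -> miss, prune
  N12 x:[37/2,57/2] y:[27/2,27] z:[39/2,61/2] -> hit [39/2,27], descend [1, 8]
    N1 x:[37/2,57/2] y:[27/2,33/2] z:[24,61/2] -> miss, prune
    N8 x:[37/2,53/2] y:[19,27] z:[39/2,61/2] -> hit [39/2,53/2] leaf, test {P10(miss), P12(miss), P14@t=39/2}

order=[0, 4, 6, 9, 2, 11, 12, 1, 8]  |boxes|=9  |leaves|=2  hit=P14

== RESULT ==
[0, 4, 6, 9, 2, 11, 12, 1, 8]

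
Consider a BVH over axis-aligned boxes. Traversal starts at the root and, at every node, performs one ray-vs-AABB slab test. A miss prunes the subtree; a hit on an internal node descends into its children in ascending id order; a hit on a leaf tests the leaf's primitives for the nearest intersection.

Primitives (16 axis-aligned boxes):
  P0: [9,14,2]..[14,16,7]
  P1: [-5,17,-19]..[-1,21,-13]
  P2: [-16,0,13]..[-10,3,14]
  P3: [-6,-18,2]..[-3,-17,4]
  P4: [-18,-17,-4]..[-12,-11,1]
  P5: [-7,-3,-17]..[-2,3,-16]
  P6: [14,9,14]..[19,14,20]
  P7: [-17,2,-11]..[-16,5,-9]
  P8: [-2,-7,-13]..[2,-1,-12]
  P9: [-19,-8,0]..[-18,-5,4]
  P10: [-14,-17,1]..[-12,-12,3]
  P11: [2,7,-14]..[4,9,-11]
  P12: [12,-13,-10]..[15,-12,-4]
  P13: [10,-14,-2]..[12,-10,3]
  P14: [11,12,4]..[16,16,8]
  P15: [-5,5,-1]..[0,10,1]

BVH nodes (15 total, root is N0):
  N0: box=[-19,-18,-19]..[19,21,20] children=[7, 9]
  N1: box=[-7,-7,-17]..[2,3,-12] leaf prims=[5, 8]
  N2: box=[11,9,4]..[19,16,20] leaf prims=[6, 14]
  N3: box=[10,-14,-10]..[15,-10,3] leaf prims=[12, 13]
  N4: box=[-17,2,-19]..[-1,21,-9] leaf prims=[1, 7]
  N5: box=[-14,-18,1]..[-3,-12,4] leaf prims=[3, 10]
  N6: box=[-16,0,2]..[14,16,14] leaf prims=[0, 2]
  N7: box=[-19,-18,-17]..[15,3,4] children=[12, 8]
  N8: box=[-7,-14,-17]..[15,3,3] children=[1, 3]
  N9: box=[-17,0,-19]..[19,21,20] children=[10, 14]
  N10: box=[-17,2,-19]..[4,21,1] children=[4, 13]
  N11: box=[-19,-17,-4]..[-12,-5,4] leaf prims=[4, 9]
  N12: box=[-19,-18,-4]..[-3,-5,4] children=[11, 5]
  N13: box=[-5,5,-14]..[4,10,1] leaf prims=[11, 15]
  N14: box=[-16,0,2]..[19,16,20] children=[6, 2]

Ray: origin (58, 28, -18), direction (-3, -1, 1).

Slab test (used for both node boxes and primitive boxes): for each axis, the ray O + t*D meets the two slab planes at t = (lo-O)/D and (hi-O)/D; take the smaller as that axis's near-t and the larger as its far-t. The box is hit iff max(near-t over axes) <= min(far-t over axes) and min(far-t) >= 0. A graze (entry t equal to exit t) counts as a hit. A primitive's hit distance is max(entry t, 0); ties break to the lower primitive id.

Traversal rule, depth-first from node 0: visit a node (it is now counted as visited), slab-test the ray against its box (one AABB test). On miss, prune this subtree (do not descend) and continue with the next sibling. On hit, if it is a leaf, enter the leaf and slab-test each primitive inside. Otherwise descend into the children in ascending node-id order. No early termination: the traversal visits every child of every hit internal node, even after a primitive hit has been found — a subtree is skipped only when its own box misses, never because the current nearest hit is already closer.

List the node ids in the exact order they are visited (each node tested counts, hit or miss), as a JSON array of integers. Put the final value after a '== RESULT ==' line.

Walk:
N0 x:[13,77/3] y:[7,46] z:[-1,38] -> hit [13,77/3], descend [7, 9]
  N7 x:[43/3,77/3] y:[25,46] z:[1,22] -> miss, prune
  N9 x:[13,25] y:[7,28] z:[-1,38] -> hit [13,25], descend [10, 14]
    N10 x:[18,25] y:[7,26] z:[-1,19] -> hit [18,19], descend [4, 13]
      N4 x:[59/3,25] y:[7,26] z:[-1,9] -> miss, prune
      N13 x:[18,21] y:[18,23] z:[4,19] -> hit [18,19] leaf, test {P11(miss), P15(miss)}
    N14 x:[13,74/3] y:[12,28] z:[20,38] -> hit [20,74/3], descend [2, 6]
      N2 x:[13,47/3] y:[12,19] z:[22,38] -> miss, prune
      N6 x:[44/3,74/3] y:[12,28] z:[20,32] -> hit [20,74/3] leaf, test {P0(miss), P2(miss)}

9 AABB tests over nodes [0, 7, 9, 10, 4, 13, 14, 2, 6]; 2 leaves entered; closest miss.

== RESULT ==
[0, 7, 9, 10, 4, 13, 14, 2, 6]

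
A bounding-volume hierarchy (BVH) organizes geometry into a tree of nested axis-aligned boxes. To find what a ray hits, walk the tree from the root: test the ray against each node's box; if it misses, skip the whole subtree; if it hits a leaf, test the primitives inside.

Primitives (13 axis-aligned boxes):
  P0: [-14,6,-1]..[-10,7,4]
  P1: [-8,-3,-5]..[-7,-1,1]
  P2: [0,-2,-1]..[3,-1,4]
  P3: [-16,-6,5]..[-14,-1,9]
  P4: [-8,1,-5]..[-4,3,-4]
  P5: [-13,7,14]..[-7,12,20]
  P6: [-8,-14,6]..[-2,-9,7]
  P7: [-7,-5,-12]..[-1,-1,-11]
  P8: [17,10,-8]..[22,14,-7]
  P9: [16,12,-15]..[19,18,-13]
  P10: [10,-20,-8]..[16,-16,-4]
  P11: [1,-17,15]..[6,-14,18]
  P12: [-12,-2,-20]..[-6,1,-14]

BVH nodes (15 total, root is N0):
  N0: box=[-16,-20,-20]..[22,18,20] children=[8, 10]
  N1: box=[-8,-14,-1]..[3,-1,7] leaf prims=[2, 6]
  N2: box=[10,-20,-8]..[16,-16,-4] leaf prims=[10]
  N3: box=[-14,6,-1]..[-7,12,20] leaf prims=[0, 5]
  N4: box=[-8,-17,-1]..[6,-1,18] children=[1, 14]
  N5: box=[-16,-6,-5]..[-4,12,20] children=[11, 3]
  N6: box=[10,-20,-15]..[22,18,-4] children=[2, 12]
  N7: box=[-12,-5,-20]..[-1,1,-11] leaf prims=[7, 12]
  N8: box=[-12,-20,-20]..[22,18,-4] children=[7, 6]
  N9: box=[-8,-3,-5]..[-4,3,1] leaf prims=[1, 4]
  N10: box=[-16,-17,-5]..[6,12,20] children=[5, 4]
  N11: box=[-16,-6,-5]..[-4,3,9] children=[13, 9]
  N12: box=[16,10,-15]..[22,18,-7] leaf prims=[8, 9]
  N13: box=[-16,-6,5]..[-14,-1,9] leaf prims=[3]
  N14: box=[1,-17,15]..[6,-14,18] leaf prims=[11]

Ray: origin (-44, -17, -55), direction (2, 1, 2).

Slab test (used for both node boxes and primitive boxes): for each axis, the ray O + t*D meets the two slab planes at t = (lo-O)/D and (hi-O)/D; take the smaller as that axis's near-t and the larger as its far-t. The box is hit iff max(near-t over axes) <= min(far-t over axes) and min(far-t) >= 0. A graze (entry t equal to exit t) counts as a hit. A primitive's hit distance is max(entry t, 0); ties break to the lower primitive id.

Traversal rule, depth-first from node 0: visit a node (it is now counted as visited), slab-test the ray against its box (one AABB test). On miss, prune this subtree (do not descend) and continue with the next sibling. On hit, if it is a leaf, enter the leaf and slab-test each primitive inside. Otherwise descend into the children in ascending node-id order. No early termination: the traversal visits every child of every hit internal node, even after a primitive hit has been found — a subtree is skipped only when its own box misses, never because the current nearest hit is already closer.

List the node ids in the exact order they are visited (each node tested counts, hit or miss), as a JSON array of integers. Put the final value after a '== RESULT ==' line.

Trace the traversal:
N0 x:[14,33] y:[-3,35] z:[35/2,75/2] -> hit [35/2,33], descend [8, 10]
  N8 x:[16,33] y:[-3,35] z:[35/2,51/2] -> hit [35/2,51/2], descend [6, 7]
    N6 x:[27,33] y:[-3,35] z:[20,51/2] -> miss, prune
    N7 x:[16,43/2] y:[12,18] z:[35/2,22] -> hit [35/2,18] leaf, test {P7(miss), P12@t=35/2}
  N10 x:[14,25] y:[0,29] z:[25,75/2] -> hit [25,25], descend [4, 5]
    N4 x:[18,25] y:[0,16] z:[27,73/2] -> miss, prune
    N5 x:[14,20] y:[11,29] z:[25,75/2] -> miss, prune

order=[0, 8, 6, 7, 10, 4, 5]  |boxes|=7  |leaves|=1  hit=P12

== RESULT ==
[0, 8, 6, 7, 10, 4, 5]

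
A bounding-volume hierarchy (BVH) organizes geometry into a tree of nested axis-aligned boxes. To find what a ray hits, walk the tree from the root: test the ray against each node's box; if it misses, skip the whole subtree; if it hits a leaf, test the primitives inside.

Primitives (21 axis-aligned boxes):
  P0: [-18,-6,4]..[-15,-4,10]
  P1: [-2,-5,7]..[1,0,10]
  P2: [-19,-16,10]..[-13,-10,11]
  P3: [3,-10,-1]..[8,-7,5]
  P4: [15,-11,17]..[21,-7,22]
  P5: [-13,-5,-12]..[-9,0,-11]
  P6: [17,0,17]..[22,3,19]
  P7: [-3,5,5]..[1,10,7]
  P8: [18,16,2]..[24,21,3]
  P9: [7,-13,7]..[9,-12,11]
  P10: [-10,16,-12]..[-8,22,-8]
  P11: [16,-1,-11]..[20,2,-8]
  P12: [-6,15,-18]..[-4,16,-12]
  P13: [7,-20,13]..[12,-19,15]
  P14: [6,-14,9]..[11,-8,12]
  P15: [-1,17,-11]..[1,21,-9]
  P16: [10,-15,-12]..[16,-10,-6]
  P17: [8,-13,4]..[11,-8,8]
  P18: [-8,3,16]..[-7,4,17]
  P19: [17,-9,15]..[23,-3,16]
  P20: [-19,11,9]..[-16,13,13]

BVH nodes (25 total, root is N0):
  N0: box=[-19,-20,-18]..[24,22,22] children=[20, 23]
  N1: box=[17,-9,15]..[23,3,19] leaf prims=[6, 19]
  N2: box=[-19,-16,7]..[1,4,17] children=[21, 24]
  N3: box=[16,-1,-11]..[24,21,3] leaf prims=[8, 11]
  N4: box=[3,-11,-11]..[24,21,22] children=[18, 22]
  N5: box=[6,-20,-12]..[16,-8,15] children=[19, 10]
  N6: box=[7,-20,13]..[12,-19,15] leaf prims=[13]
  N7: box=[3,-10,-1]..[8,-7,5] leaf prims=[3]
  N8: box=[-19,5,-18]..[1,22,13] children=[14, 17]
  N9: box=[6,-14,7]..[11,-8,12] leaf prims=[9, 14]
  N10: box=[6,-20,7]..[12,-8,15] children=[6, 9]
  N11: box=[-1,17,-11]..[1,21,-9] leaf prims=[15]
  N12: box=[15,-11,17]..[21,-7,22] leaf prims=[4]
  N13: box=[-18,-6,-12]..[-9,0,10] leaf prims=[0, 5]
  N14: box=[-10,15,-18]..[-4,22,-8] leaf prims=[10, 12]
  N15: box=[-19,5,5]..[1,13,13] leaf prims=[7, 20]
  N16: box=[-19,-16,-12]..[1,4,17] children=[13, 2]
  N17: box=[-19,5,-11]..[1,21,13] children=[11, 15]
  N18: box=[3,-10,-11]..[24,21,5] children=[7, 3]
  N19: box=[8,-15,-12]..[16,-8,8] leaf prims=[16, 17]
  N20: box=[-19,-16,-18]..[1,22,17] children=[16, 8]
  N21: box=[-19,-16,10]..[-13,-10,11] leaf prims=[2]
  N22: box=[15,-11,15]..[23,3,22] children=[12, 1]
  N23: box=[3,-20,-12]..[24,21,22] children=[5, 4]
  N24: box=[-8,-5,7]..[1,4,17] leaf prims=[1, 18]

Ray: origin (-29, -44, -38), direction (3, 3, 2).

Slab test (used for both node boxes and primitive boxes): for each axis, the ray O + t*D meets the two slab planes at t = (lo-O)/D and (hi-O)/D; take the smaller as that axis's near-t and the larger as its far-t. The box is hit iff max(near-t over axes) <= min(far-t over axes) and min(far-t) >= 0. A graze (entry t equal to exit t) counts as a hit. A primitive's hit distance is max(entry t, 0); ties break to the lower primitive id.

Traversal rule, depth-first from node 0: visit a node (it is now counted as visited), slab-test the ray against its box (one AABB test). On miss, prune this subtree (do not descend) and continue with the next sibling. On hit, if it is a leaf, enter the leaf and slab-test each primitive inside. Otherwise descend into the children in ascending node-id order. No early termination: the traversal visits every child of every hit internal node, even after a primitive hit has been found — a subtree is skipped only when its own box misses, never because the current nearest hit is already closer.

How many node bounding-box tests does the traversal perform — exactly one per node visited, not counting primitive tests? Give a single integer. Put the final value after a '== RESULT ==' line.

Trace the traversal:
N0 x:[10/3,53/3] y:[8,22] z:[10,30] -> hit [10,53/3], descend [20, 23]
  N20 x:[10/3,10] y:[28/3,22] z:[10,55/2] -> hit [10,10], descend [8, 16]
    N8 x:[10/3,10] y:[49/3,22] z:[10,51/2] -> miss, prune
    N16 x:[10/3,10] y:[28/3,16] z:[13,55/2] -> miss, prune
  N23 x:[32/3,53/3] y:[8,65/3] z:[13,30] -> hit [13,53/3], descend [4, 5]
    N4 x:[32/3,53/3] y:[11,65/3] z:[27/2,30] -> hit [27/2,53/3], descend [18, 22]
      N18 x:[32/3,53/3] y:[34/3,65/3] z:[27/2,43/2] -> hit [27/2,53/3], descend [3, 7]
        N3 x:[15,53/3] y:[43/3,65/3] z:[27/2,41/2] -> hit [15,53/3] leaf, test {P8(miss), P11@t=15}
        N7 x:[32/3,37/3] y:[34/3,37/3] z:[37/2,43/2] -> miss, prune
      N22 x:[44/3,52/3] y:[11,47/3] z:[53/2,30] -> miss, prune
    N5 x:[35/3,15] y:[8,12] z:[13,53/2] -> miss, prune

Summary -> nodes [0, 20, 8, 16, 23, 4, 18, 3, 7, 22, 5]; box-tests=11; leaf-entries=1; first=P11

== RESULT ==
11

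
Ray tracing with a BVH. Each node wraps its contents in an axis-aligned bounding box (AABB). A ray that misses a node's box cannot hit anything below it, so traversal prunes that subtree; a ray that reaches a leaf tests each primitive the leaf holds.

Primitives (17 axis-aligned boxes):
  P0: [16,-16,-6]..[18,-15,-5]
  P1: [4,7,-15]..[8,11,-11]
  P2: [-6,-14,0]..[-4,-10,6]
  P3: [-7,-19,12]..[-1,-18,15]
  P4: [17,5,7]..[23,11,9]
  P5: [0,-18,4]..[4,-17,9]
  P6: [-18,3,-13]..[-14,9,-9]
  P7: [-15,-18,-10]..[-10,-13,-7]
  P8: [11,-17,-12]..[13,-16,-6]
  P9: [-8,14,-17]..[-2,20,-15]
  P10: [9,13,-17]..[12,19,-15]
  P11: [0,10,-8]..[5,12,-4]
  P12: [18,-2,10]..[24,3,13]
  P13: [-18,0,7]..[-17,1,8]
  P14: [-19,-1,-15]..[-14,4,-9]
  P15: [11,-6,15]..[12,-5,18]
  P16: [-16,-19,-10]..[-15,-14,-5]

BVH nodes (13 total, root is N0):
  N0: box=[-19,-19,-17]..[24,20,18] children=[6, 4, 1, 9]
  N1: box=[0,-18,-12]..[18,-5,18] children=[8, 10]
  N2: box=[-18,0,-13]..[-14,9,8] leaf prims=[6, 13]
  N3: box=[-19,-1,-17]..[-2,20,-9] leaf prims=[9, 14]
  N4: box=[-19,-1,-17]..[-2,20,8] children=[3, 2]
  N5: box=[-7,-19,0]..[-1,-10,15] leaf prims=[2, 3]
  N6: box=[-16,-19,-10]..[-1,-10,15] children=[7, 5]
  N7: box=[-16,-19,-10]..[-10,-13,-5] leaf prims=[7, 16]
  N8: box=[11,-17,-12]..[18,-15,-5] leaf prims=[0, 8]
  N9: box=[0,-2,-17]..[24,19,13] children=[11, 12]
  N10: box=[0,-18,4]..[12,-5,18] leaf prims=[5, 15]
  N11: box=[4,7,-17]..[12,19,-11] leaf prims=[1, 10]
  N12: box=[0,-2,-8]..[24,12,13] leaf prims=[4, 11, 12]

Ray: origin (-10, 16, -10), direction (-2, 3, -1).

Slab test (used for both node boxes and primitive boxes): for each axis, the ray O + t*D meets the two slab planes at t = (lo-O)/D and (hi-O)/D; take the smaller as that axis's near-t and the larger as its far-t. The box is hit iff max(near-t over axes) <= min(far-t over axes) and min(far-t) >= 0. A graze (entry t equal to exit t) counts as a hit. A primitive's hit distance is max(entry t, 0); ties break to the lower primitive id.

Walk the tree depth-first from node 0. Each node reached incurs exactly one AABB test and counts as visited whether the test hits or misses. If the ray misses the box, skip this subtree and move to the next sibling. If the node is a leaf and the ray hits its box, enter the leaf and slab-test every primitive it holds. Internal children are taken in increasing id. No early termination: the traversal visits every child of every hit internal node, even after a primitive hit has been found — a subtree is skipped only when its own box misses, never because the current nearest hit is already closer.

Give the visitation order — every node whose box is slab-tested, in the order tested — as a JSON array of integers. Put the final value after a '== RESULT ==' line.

Walk:
N0 x:[-17,9/2] y:[-35/3,4/3] z:[-28,7] -> hit [-35/3,4/3], descend [1, 4, 6, 9]
  N1 x:[-14,-5] y:[-34/3,-7] z:[-28,2] -> miss, prune
  N4 x:[-4,9/2] y:[-17/3,4/3] z:[-18,7] -> hit [-4,4/3], descend [2, 3]
    N2 x:[2,4] y:[-16/3,-7/3] z:[-18,3] -> miss, prune
    N3 x:[-4,9/2] y:[-17/3,4/3] z:[-1,7] -> hit [-1,4/3] leaf, test {P9(miss), P14(miss)}
  N6 x:[-9/2,3] y:[-35/3,-26/3] z:[-25,0] -> miss, prune
  N9 x:[-17,-5] y:[-6,1] z:[-23,7] -> miss, prune

order=[0, 1, 4, 2, 3, 6, 9]  |boxes|=7  |leaves|=1  hit=miss

== RESULT ==
[0, 1, 4, 2, 3, 6, 9]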